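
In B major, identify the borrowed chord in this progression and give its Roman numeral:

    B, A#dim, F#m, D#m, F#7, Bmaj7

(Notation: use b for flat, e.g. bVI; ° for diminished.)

v

The diatonic triads in B major are B, C#m, D#m, E, F#, G#m, A#dim. B, A#dim, D#m, F#7 and Bmaj7 are all diatonic. F#m (F#–A–C#) is not: scale degree 5 in B major carries F# (V). In B minor the chord on that degree is F#m, so here it functions as v, borrowed from the parallel minor.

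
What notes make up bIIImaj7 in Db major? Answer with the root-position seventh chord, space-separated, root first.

Fb Ab Cb Eb

Scale degree 3 in Db major is F. bIIImaj7 uses the lowered form, Fb, taken from Db minor. Stacking thirds in Db minor on Fb gives Fb–Ab–Cb–Eb.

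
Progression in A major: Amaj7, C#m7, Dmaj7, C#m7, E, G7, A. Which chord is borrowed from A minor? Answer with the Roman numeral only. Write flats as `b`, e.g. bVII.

In A major the diatonic chords are A, Bm, C#m, D, E, F#m, G#dim. Of the given chords, Amaj7, C#m7, Dmaj7, E and A are diatonic. But G7 (G–B–D–F) is foreign: the diatonic vii° on degree 7 is G#dim, whereas G7 comes from A minor. It is labeled bVII7.

bVII7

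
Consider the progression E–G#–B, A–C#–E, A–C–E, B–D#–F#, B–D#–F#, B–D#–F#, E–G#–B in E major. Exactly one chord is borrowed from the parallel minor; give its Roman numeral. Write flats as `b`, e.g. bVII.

The diatonic triads in E major are E, F#m, G#m, A, B, C#m, D#dim. Of the given chords, E–G#–B = E, A–C#–E = A and B–D#–F# = B are diatonic. A–C–E doesn't fit — on degree 4 E major would have A (IV). Am is the degree-4 chord of E minor, so it is the borrowed iv.

iv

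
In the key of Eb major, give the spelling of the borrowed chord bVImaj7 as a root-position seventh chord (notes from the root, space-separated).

bVImaj7 is built on the lowered scale degree 6. In Eb major degree 6 is C; lowered it becomes Cb. In Eb minor the chord on Cb is Cb–Eb–Gb–Bb.

Cb Eb Gb Bb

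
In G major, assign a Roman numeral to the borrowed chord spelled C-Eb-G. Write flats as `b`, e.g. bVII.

The root C is the diatonic 4th degree of G major; the borrowing shows in the chord quality. C–Eb–G is a minor chord — the form found in G minor, not the diatonic IV (C). Borrowed into G major it is written iv.

iv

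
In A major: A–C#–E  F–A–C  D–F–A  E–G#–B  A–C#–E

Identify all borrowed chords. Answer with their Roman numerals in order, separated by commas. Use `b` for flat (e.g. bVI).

bVI, iv

A major has the diatonic set A, Bm, C#m, D, E, F#m, G#dim. A–C#–E = A and E–G#–B = E are both diatonic. But F–A–C is foreign: the diatonic vi on degree 6 is F#m, whereas F comes from A minor. It is labeled bVI. But D–F–A is foreign: the diatonic IV on degree 4 is D, whereas Dm comes from A minor. It is labeled iv.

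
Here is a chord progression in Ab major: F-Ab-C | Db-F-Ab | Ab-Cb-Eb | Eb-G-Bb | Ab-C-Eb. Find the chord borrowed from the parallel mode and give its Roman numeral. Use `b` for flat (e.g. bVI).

Ab major has the diatonic set Ab, Bbm, Cm, Db, Eb, Fm, Gdim. Of the given chords, F–Ab–C = Fm, Db–F–Ab = Db, Eb–G–Bb = Eb and Ab–C–Eb = Ab are diatonic. Ab–Cb–Eb is not: scale degree 1 in Ab major carries Ab (I). In Ab minor the chord on that degree is Abm, so here it functions as i, borrowed from the parallel minor.

i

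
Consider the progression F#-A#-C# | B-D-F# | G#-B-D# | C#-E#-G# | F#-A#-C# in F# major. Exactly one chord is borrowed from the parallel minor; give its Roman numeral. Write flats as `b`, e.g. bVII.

iv

The diatonic triads in F# major are F#, G#m, A#m, B, C#, D#m, E#dim. F#–A#–C# = F#, G#–B–D# = G#m and C#–E#–G# = C# all belong to that set. B–D–F# doesn't fit — on degree 4 F# major would have B (IV). Bm is the degree-4 chord of F# minor, so it is the borrowed iv.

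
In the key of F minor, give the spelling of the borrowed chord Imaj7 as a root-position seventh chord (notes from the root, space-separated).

Imaj7 is built on scale degree 1, which is F in both F minor and its parallel. In F major the chord on F is F–A–C–E.

F A C E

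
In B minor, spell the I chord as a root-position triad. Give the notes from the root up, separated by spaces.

B D# F#

The root, B, is scale degree 1 — the same note in B minor and B major; only the chord quality changes. Stacking thirds in B major on B gives B–D#–F#.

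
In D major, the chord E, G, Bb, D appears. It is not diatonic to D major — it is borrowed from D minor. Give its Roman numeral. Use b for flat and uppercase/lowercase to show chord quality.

iiø7

The root E is the diatonic 2nd degree of D major; the borrowing shows in the chord quality. The diatonic chord on degree 2 would be Em (ii), but E–G–Bb–D is the half-diminished-seventh chord from D minor. As a borrowed chord it is labeled iiø7.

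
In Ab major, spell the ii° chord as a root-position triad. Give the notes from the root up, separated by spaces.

Bb Db Fb

The root, Bb, is scale degree 2 — the same note in Ab major and Ab minor; only the chord quality changes. Stacking thirds in Ab minor on Bb gives Bb–Db–Fb.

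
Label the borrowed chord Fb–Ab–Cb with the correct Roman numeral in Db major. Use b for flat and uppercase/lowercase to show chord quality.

bIII

Fb is the lowered form of scale degree 3 in Db major (the diatonic degree 3 is F). The diatonic chord on degree 3 would be Fm (iii), but Fb–Ab–Cb is the major chord from Db minor. As a borrowed chord it is labeled bIII.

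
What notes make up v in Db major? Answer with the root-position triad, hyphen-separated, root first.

Ab-Cb-Eb

The root, Ab, is scale degree 5 — the same note in Db major and Db minor; only the chord quality changes. In Db minor the chord on Ab is Ab–Cb–Eb.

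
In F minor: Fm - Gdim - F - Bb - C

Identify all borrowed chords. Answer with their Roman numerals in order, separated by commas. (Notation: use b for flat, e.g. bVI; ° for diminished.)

The diatonic triads in F minor (with V from harmonic minor) are Fm, Gdim, Ab, Bbm, C, Db, Eb. Fm, Gdim and C all belong to that set. F (F–A–C) doesn't fit — on degree 1 F minor would have Fm (i). F is the degree-1 chord of F major, so it is the borrowed I. Bb (Bb–D–F) is not: scale degree 4 in F minor carries Bbm (iv). In F major the chord on that degree is Bb, so here it functions as IV, borrowed from the parallel major.

I, IV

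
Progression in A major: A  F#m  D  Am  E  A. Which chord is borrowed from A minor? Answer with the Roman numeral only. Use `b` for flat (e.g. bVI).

i

In A major the diatonic chords are A, Bm, C#m, D, E, F#m, G#dim. A, F#m, D and E are all diatonic. Am (A–C–E) doesn't fit — on degree 1 A major would have A (I). Am is the degree-1 chord of A minor, so it is the borrowed i.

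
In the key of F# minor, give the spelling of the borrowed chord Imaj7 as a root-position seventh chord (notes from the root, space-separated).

The root, F#, is scale degree 1 — the same note in F# minor and F# major; only the chord quality changes. In F# major the chord on F# is F#–A#–C#–E#.

F# A# C# E#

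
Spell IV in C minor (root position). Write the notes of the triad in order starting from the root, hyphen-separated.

The root, F, is scale degree 4 — the same note in C minor and C major; only the chord quality changes. Building the major chord from the parallel major on F: F–A–C.

F-A-C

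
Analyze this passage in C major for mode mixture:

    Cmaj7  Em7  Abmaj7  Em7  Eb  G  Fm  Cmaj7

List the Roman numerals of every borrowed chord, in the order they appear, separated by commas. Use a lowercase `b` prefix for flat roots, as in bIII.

In C major the diatonic chords are C, Dm, Em, F, G, Am, Bdim. Cmaj7, Em7 and G all belong to that set. Abmaj7 (Ab–C–Eb–G) is not: scale degree 6 in C major carries Am (vi). In C minor the chord on that degree is Abmaj7, so here it functions as bVImaj7, borrowed from the parallel minor. But Eb (Eb–G–Bb) is foreign: the diatonic iii on degree 3 is Em, whereas Eb comes from C minor. It is labeled bIII. Fm (F–Ab–C) is not: scale degree 4 in C major carries F (IV). In C minor the chord on that degree is Fm, so here it functions as iv, borrowed from the parallel minor.

bVImaj7, bIII, iv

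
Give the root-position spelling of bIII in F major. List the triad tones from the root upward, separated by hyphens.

Ab-C-Eb

Scale degree 3 in F major is A. bIII uses the lowered form, Ab, taken from F minor. In F minor the chord on Ab is Ab–C–Eb.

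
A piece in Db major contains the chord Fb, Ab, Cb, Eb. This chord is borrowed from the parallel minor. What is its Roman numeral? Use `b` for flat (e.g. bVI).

bIIImaj7

In Db major scale degree 3 is F; Fb is its lowered form, from Db minor. Diatonically Db major has Fm (iii) on that degree; Fb–Ab–Cb–Eb is instead the major-seventh chord native to Db minor, so it takes the label bIIImaj7.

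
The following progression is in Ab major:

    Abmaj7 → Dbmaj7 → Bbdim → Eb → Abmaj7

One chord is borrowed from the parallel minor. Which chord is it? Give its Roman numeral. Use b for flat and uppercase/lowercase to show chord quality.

The diatonic triads in Ab major are Ab, Bbm, Cm, Db, Eb, Fm, Gdim. Abmaj7, Dbmaj7 and Eb are all diatonic. But Bbdim (Bb–Db–Fb) is foreign: the diatonic ii on degree 2 is Bbm, whereas Bbdim comes from Ab minor. It is labeled ii°.

ii°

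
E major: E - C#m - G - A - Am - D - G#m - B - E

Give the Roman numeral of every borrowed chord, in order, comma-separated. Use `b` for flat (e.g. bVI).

The diatonic triads in E major are E, F#m, G#m, A, B, C#m, D#dim. E, C#m, A, G#m and B are all diatonic. G (G–B–D) doesn't fit — on degree 3 E major would have G#m (iii). G is the degree-3 chord of E minor, so it is the borrowed bIII. Am (A–C–E) doesn't fit — on degree 4 E major would have A (IV). Am is the degree-4 chord of E minor, so it is the borrowed iv. But D (D–F#–A) is foreign: the diatonic vii° on degree 7 is D#dim, whereas D comes from E minor. It is labeled bVII.

bIII, iv, bVII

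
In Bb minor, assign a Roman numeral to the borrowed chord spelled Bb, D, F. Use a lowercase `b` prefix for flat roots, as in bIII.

I

Bb is scale degree 1 in Bb minor. Diatonically Bb minor has Bbm (i) on that degree; Bb–D–F is instead the major chord native to Bb major, so it takes the label I.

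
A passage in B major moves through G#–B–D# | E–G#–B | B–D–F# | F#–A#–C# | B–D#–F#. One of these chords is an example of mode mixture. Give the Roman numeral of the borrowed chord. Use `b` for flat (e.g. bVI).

The diatonic triads in B major are B, C#m, D#m, E, F#, G#m, A#dim. G#–B–D# = G#m, E–G#–B = E, F#–A#–C# = F# and B–D#–F# = B all belong to that set. But B–D–F# is foreign: the diatonic I on degree 1 is B, whereas Bm comes from B minor. It is labeled i.

i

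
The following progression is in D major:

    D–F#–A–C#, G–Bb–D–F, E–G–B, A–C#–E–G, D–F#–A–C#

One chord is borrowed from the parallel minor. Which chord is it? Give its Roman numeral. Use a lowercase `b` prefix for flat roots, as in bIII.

In D major the diatonic chords are D, Em, F#m, G, A, Bm, C#dim. D–F#–A–C# = Dmaj7, E–G–B = Em and A–C#–E–G = A7 are all diatonic. G–Bb–D–F is not: scale degree 4 in D major carries G (IV). In D minor the chord on that degree is Gm7, so here it functions as iv7, borrowed from the parallel minor.

iv7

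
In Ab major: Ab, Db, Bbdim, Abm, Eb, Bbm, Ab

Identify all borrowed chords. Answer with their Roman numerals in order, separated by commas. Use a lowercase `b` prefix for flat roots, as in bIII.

Ab major has the diatonic set Ab, Bbm, Cm, Db, Eb, Fm, Gdim. Of the given chords, Ab, Db, Eb and Bbm are diatonic. Bbdim (Bb–Db–Fb) is not: scale degree 2 in Ab major carries Bbm (ii). In Ab minor the chord on that degree is Bbdim, so here it functions as ii°, borrowed from the parallel minor. Abm (Ab–Cb–Eb) doesn't fit — on degree 1 Ab major would have Ab (I). Abm is the degree-1 chord of Ab minor, so it is the borrowed i.

ii°, i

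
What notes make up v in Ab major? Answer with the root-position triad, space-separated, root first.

Eb Gb Bb

The root, Eb, is scale degree 5 — the same note in Ab major and Ab minor; only the chord quality changes. Building the minor chord from the parallel minor on Eb: Eb–Gb–Bb.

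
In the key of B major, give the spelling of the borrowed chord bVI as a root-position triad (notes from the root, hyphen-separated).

bVI is built on the lowered scale degree 6. In B major degree 6 is G#; lowered it becomes G. Building the major chord from the parallel minor on G: G–B–D.

G-B-D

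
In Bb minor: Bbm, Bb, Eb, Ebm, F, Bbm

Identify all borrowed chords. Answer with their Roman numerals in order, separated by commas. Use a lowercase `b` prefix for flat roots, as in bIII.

I, IV

The diatonic triads in Bb minor (with V from harmonic minor) are Bbm, Cdim, Db, Ebm, F, Gb, Ab. Of the given chords, Bbm, Ebm and F are diatonic. But Bb (Bb–D–F) is foreign: the diatonic i on degree 1 is Bbm, whereas Bb comes from Bb major. It is labeled I. Eb (Eb–G–Bb) is not: scale degree 4 in Bb minor carries Ebm (iv). In Bb major the chord on that degree is Eb, so here it functions as IV, borrowed from the parallel major.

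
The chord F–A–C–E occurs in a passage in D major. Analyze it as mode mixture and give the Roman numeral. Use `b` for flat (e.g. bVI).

bIIImaj7

In D major scale degree 3 is F#; F is its lowered form, from D minor. F–A–C–E is a major-seventh chord — the form found in D minor, not the diatonic iii (F#m). Borrowed into D major it is written bIIImaj7.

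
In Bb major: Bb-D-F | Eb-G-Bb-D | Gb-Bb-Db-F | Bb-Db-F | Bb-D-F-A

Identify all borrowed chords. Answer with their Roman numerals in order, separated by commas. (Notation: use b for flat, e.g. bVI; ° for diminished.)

The diatonic triads in Bb major are Bb, Cm, Dm, Eb, F, Gm, Adim. Bb–D–F = Bb, Eb–G–Bb–D = Ebmaj7 and Bb–D–F–A = Bbmaj7 are all diatonic. Gb–Bb–Db–F doesn't fit — on degree 6 Bb major would have Gm (vi). Gbmaj7 is the degree-6 chord of Bb minor, so it is the borrowed bVImaj7. But Bb–Db–F is foreign: the diatonic I on degree 1 is Bb, whereas Bbm comes from Bb minor. It is labeled i.

bVImaj7, i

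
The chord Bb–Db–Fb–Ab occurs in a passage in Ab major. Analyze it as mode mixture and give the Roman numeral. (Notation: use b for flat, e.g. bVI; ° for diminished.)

Bb is scale degree 2 in Ab major. The diatonic chord on degree 2 would be Bbm (ii), but Bb–Db–Fb–Ab is the half-diminished-seventh chord from Ab minor. As a borrowed chord it is labeled iiø7.

iiø7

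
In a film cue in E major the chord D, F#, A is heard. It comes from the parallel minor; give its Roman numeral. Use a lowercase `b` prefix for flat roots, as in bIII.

The root D is the lowered 7th scale degree — diatonically E major has D# there. The diatonic chord on degree 7 would be D#dim (vii°), but D–F#–A is the major chord from E minor. As a borrowed chord it is labeled bVII.

bVII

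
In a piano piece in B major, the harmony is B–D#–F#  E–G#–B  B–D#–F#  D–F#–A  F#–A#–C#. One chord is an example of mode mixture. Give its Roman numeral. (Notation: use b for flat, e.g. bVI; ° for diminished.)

In B major the diatonic chords are B, C#m, D#m, E, F#, G#m, A#dim. B–D#–F# = B, E–G#–B = E and F#–A#–C# = F# all belong to that set. D–F#–A is not: scale degree 3 in B major carries D#m (iii). In B minor the chord on that degree is D, so here it functions as bIII, borrowed from the parallel minor.

bIII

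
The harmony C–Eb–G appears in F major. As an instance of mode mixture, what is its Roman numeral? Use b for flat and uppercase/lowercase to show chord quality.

C is scale degree 5 in F major. The diatonic chord on degree 5 would be C (V), but C–Eb–G is the minor chord from F minor. As a borrowed chord it is labeled v.

v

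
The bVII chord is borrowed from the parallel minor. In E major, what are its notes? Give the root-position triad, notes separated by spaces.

D F# A

The root of bVII is the lowered 7th degree: D# becomes D. Building the major chord from the parallel minor on D: D–F#–A.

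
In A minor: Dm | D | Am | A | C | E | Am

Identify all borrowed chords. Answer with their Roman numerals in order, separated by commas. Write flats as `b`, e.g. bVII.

IV, I

The diatonic triads in A minor (with V from harmonic minor) are Am, Bdim, C, Dm, E, F, G. Of the given chords, Dm, Am, C and E are diatonic. But D (D–F#–A) is foreign: the diatonic iv on degree 4 is Dm, whereas D comes from A major. It is labeled IV. A (A–C#–E) doesn't fit — on degree 1 A minor would have Am (i). A is the degree-1 chord of A major, so it is the borrowed I.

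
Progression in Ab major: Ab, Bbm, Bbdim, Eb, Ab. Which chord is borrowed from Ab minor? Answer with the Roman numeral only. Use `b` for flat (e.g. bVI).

ii°

The diatonic triads in Ab major are Ab, Bbm, Cm, Db, Eb, Fm, Gdim. Ab, Bbm and Eb are all diatonic. Bbdim (Bb–Db–Fb) doesn't fit — on degree 2 Ab major would have Bbm (ii). Bbdim is the degree-2 chord of Ab minor, so it is the borrowed ii°.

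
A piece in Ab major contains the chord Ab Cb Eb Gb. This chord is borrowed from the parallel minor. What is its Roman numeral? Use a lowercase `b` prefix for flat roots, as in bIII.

i7

The root Ab is the diatonic 1st degree of Ab major; the borrowing shows in the chord quality. The diatonic chord on degree 1 would be Ab (I), but Ab–Cb–Eb–Gb is the minor-seventh chord from Ab minor. As a borrowed chord it is labeled i7.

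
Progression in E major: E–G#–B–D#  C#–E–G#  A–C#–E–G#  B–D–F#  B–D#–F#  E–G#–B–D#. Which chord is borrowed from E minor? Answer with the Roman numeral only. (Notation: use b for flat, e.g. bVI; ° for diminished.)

v

In E major the diatonic chords are E, F#m, G#m, A, B, C#m, D#dim. Of the given chords, E–G#–B–D# = Emaj7, C#–E–G# = C#m, A–C#–E–G# = Amaj7 and B–D#–F# = B are diatonic. But B–D–F# is foreign: the diatonic V on degree 5 is B, whereas Bm comes from E minor. It is labeled v.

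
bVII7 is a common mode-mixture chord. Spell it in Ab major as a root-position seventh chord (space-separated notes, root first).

Gb Bb Db Fb

bVII7 is built on the lowered scale degree 7. In Ab major degree 7 is G; lowered it becomes Gb. Building the dominant-seventh chord from the parallel minor on Gb: Gb–Bb–Db–Fb.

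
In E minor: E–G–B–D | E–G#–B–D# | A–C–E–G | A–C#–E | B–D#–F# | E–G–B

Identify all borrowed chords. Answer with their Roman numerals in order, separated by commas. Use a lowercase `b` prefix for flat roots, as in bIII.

Imaj7, IV

The diatonic triads in E minor (with V from harmonic minor) are Em, F#dim, G, Am, B, C, D. E–G–B–D = Em7, A–C–E–G = Am7, B–D#–F# = B and E–G–B = Em all belong to that set. E–G#–B–D# doesn't fit — on degree 1 E minor would have Em (i). Emaj7 is the degree-1 chord of E major, so it is the borrowed Imaj7. A–C#–E doesn't fit — on degree 4 E minor would have Am (iv). A is the degree-4 chord of E major, so it is the borrowed IV.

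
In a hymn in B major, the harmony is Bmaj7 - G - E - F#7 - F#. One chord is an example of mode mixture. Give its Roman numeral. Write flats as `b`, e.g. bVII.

bVI

The diatonic triads in B major are B, C#m, D#m, E, F#, G#m, A#dim. Of the given chords, Bmaj7, E, F#7 and F# are diatonic. G (G–B–D) is not: scale degree 6 in B major carries G#m (vi). In B minor the chord on that degree is G, so here it functions as bVI, borrowed from the parallel minor.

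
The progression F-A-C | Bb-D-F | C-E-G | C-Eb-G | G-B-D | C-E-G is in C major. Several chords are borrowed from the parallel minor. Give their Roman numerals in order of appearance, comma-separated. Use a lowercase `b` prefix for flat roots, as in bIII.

The diatonic triads in C major are C, Dm, Em, F, G, Am, Bdim. F–A–C = F, C–E–G = C and G–B–D = G are all diatonic. Bb–D–F is not: scale degree 7 in C major carries Bdim (vii°). In C minor the chord on that degree is Bb, so here it functions as bVII, borrowed from the parallel minor. C–Eb–G is not: scale degree 1 in C major carries C (I). In C minor the chord on that degree is Cm, so here it functions as i, borrowed from the parallel minor.

bVII, i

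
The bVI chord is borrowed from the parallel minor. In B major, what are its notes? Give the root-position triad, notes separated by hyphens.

bVI is built on the lowered scale degree 6. In B major degree 6 is G#; lowered it becomes G. Building the major chord from the parallel minor on G: G–B–D.

G-B-D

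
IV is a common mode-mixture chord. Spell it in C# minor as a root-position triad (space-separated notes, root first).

IV is built on scale degree 4, which is F# in both C# minor and its parallel. Stacking thirds in C# major on F# gives F#–A#–C#.

F# A# C#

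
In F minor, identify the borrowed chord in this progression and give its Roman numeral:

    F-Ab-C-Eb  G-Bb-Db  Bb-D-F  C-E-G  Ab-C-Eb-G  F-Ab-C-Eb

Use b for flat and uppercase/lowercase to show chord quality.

IV

In F minor (with V from harmonic minor) the diatonic chords are Fm, Gdim, Ab, Bbm, C, Db, Eb. F–Ab–C–Eb = Fm7, G–Bb–Db = Gdim, C–E–G = C and Ab–C–Eb–G = Abmaj7 are all diatonic. Bb–D–F is not: scale degree 4 in F minor carries Bbm (iv). In F major the chord on that degree is Bb, so here it functions as IV, borrowed from the parallel major.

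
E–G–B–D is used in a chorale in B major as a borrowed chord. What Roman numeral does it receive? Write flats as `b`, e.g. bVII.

E is scale degree 4 in B major. Diatonically B major has E (IV) on that degree; E–G–B–D is instead the minor-seventh chord native to B minor, so it takes the label iv7.

iv7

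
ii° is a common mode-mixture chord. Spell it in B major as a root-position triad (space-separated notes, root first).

The root, C#, is scale degree 2 — the same note in B major and B minor; only the chord quality changes. Stacking thirds in B minor on C# gives C#–E–G.

C# E G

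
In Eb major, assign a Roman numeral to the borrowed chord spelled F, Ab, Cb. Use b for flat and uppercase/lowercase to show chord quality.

The root F is the diatonic 2nd degree of Eb major; the borrowing shows in the chord quality. The diatonic chord on degree 2 would be Fm (ii), but F–Ab–Cb is the diminished chord from Eb minor. As a borrowed chord it is labeled ii°.

ii°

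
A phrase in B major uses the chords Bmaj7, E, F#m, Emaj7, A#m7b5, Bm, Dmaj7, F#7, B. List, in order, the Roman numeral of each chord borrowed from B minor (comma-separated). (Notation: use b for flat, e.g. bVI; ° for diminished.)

In B major the diatonic chords are B, C#m, D#m, E, F#, G#m, A#dim. Of the given chords, Bmaj7, E, Emaj7, A#m7b5, F#7 and B are diatonic. But F#m (F#–A–C#) is foreign: the diatonic V on degree 5 is F#, whereas F#m comes from B minor. It is labeled v. But Bm (B–D–F#) is foreign: the diatonic I on degree 1 is B, whereas Bm comes from B minor. It is labeled i. But Dmaj7 (D–F#–A–C#) is foreign: the diatonic iii on degree 3 is D#m, whereas Dmaj7 comes from B minor. It is labeled bIIImaj7.

v, i, bIIImaj7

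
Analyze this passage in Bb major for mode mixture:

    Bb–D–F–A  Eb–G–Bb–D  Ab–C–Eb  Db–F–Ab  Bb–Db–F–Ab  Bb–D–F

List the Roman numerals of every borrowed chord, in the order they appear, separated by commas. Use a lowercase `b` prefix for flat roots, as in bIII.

Bb major has the diatonic set Bb, Cm, Dm, Eb, F, Gm, Adim. Bb–D–F–A = Bbmaj7, Eb–G–Bb–D = Ebmaj7 and Bb–D–F = Bb are all diatonic. But Ab–C–Eb is foreign: the diatonic vii° on degree 7 is Adim, whereas Ab comes from Bb minor. It is labeled bVII. But Db–F–Ab is foreign: the diatonic iii on degree 3 is Dm, whereas Db comes from Bb minor. It is labeled bIII. Bb–Db–F–Ab doesn't fit — on degree 1 Bb major would have Bb (I). Bbm7 is the degree-1 chord of Bb minor, so it is the borrowed i7.

bVII, bIII, i7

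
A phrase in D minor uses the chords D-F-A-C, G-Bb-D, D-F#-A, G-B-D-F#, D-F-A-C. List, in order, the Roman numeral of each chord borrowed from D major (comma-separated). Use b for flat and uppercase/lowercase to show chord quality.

D minor has the diatonic set Dm, Edim, F, Gm, A, Bb, C (with V from harmonic minor). D–F–A–C = Dm7 and G–Bb–D = Gm both belong to that set. But D–F#–A is foreign: the diatonic i on degree 1 is Dm, whereas D comes from D major. It is labeled I. But G–B–D–F# is foreign: the diatonic iv on degree 4 is Gm, whereas Gmaj7 comes from D major. It is labeled IVmaj7.

I, IVmaj7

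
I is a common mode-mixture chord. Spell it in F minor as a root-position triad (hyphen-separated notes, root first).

F-A-C

The root, F, is scale degree 1 — the same note in F minor and F major; only the chord quality changes. Building the major chord from the parallel major on F: F–A–C.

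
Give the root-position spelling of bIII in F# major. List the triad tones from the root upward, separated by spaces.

bIII is built on the lowered scale degree 3. In F# major degree 3 is A#; lowered it becomes A. Stacking thirds in F# minor on A gives A–C#–E.

A C# E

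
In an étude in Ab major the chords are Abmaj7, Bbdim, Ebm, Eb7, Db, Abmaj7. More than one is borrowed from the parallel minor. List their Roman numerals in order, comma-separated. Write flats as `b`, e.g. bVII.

ii°, v

The diatonic triads in Ab major are Ab, Bbm, Cm, Db, Eb, Fm, Gdim. Abmaj7, Eb7 and Db are all diatonic. But Bbdim (Bb–Db–Fb) is foreign: the diatonic ii on degree 2 is Bbm, whereas Bbdim comes from Ab minor. It is labeled ii°. Ebm (Eb–Gb–Bb) is not: scale degree 5 in Ab major carries Eb (V). In Ab minor the chord on that degree is Ebm, so here it functions as v, borrowed from the parallel minor.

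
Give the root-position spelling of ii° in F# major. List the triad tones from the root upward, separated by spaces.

ii° is built on scale degree 2, which is G# in both F# major and its parallel. In F# minor the chord on G# is G#–B–D.

G# B D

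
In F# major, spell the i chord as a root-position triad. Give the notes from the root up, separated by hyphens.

F#-A-C#

The root, F#, is scale degree 1 — the same note in F# major and F# minor; only the chord quality changes. Stacking thirds in F# minor on F# gives F#–A–C#.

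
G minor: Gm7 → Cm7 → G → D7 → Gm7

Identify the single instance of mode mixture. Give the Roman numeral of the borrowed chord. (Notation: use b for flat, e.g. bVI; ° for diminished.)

I

The diatonic triads in G minor (with V from harmonic minor) are Gm, Adim, Bb, Cm, D, Eb, F. Of the given chords, Gm7, Cm7 and D7 are diatonic. G (G–B–D) is not: scale degree 1 in G minor carries Gm (i). In G major the chord on that degree is G, so here it functions as I, borrowed from the parallel major.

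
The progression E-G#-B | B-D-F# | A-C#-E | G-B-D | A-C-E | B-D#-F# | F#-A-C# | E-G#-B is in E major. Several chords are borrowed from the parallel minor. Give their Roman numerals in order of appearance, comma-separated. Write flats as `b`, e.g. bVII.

In E major the diatonic chords are E, F#m, G#m, A, B, C#m, D#dim. Of the given chords, E–G#–B = E, A–C#–E = A, B–D#–F# = B and F#–A–C# = F#m are diatonic. But B–D–F# is foreign: the diatonic V on degree 5 is B, whereas Bm comes from E minor. It is labeled v. G–B–D doesn't fit — on degree 3 E major would have G#m (iii). G is the degree-3 chord of E minor, so it is the borrowed bIII. But A–C–E is foreign: the diatonic IV on degree 4 is A, whereas Am comes from E minor. It is labeled iv.

v, bIII, iv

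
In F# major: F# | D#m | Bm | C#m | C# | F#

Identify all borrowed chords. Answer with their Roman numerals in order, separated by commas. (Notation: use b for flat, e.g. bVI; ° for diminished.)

The diatonic triads in F# major are F#, G#m, A#m, B, C#, D#m, E#dim. F#, D#m and C# are all diatonic. Bm (B–D–F#) is not: scale degree 4 in F# major carries B (IV). In F# minor the chord on that degree is Bm, so here it functions as iv, borrowed from the parallel minor. But C#m (C#–E–G#) is foreign: the diatonic V on degree 5 is C#, whereas C#m comes from F# minor. It is labeled v.

iv, v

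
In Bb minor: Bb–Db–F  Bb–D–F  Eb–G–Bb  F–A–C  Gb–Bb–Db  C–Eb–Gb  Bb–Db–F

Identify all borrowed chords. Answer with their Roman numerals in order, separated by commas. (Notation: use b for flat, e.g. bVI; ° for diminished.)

I, IV

Bb minor has the diatonic set Bbm, Cdim, Db, Ebm, F, Gb, Ab (with V from harmonic minor). Bb–Db–F = Bbm, F–A–C = F, Gb–Bb–Db = Gb and C–Eb–Gb = Cdim are all diatonic. Bb–D–F is not: scale degree 1 in Bb minor carries Bbm (i). In Bb major the chord on that degree is Bb, so here it functions as I, borrowed from the parallel major. Eb–G–Bb doesn't fit — on degree 4 Bb minor would have Ebm (iv). Eb is the degree-4 chord of Bb major, so it is the borrowed IV.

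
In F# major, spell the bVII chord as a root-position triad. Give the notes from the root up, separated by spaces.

bVII is built on the lowered scale degree 7. In F# major degree 7 is E#; lowered it becomes E. Building the major chord from the parallel minor on E: E–G#–B.

E G# B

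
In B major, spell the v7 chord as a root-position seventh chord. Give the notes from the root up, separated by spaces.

F# A C# E

The root, F#, is scale degree 5 — the same note in B major and B minor; only the chord quality changes. Building the minor-seventh chord from the parallel minor on F#: F#–A–C#–E.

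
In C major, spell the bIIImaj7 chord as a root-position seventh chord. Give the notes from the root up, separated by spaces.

Eb G Bb D

Scale degree 3 in C major is E. bIIImaj7 uses the lowered form, Eb, taken from C minor. Stacking thirds in C minor on Eb gives Eb–G–Bb–D.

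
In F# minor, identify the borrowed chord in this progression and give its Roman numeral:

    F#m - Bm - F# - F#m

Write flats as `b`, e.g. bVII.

In F# minor (with V from harmonic minor) the diatonic chords are F#m, G#dim, A, Bm, C#, D, E. F#m and Bm both belong to that set. F# (F#–A#–C#) doesn't fit — on degree 1 F# minor would have F#m (i). F# is the degree-1 chord of F# major, so it is the borrowed I.

I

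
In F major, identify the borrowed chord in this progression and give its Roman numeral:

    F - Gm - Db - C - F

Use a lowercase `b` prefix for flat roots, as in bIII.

bVI

In F major the diatonic chords are F, Gm, Am, Bb, C, Dm, Edim. Of the given chords, F, Gm and C are diatonic. Db (Db–F–Ab) doesn't fit — on degree 6 F major would have Dm (vi). Db is the degree-6 chord of F minor, so it is the borrowed bVI.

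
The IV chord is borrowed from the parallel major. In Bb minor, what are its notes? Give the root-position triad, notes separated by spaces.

The root, Eb, is scale degree 4 — the same note in Bb minor and Bb major; only the chord quality changes. Building the major chord from the parallel major on Eb: Eb–G–Bb.

Eb G Bb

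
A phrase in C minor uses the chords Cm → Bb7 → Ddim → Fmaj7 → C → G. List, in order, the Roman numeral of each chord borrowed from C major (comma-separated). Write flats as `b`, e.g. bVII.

In C minor (with V from harmonic minor) the diatonic chords are Cm, Ddim, Eb, Fm, G, Ab, Bb. Cm, Bb7, Ddim and G are all diatonic. Fmaj7 (F–A–C–E) doesn't fit — on degree 4 C minor would have Fm (iv). Fmaj7 is the degree-4 chord of C major, so it is the borrowed IVmaj7. C (C–E–G) is not: scale degree 1 in C minor carries Cm (i). In C major the chord on that degree is C, so here it functions as I, borrowed from the parallel major.

IVmaj7, I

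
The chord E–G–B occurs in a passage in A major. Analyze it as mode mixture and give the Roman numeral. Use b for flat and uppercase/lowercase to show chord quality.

E is scale degree 5 in A major. E–G–B is a minor chord — the form found in A minor, not the diatonic V (E). Borrowed into A major it is written v.

v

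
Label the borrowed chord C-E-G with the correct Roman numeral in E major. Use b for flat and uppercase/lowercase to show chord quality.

bVI

The root C is the lowered 6th scale degree — diatonically E major has C# there. Diatonically E major has C#m (vi) on that degree; C–E–G is instead the major chord native to E minor, so it takes the label bVI.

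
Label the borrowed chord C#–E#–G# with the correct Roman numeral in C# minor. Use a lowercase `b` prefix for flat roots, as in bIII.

C# is scale degree 1 in C# minor. The diatonic chord on degree 1 would be C#m (i), but C#–E#–G# is the major chord from C# major. As a borrowed chord it is labeled I.

I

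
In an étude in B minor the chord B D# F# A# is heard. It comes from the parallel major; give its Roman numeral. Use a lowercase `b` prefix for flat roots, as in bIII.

The root B is the diatonic 1st degree of B minor; the borrowing shows in the chord quality. B–D#–F#–A# is a major-seventh chord — the form found in B major, not the diatonic i (Bm). Borrowed into B minor it is written Imaj7.

Imaj7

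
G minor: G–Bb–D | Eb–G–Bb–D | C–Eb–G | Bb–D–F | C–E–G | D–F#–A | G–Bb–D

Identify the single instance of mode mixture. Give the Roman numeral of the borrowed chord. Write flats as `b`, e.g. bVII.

IV

G minor has the diatonic set Gm, Adim, Bb, Cm, D, Eb, F (with V from harmonic minor). Of the given chords, G–Bb–D = Gm, Eb–G–Bb–D = Ebmaj7, C–Eb–G = Cm, Bb–D–F = Bb and D–F#–A = D are diatonic. C–E–G doesn't fit — on degree 4 G minor would have Cm (iv). C is the degree-4 chord of G major, so it is the borrowed IV.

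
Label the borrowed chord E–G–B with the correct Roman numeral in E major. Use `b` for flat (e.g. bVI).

i

The root E is the diatonic 1st degree of E major; the borrowing shows in the chord quality. E–G–B is a minor chord — the form found in E minor, not the diatonic I (E). Borrowed into E major it is written i.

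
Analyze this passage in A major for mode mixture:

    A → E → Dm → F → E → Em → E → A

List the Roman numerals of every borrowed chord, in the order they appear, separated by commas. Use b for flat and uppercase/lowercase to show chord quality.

The diatonic triads in A major are A, Bm, C#m, D, E, F#m, G#dim. Of the given chords, A and E are diatonic. But Dm (D–F–A) is foreign: the diatonic IV on degree 4 is D, whereas Dm comes from A minor. It is labeled iv. F (F–A–C) is not: scale degree 6 in A major carries F#m (vi). In A minor the chord on that degree is F, so here it functions as bVI, borrowed from the parallel minor. Em (E–G–B) doesn't fit — on degree 5 A major would have E (V). Em is the degree-5 chord of A minor, so it is the borrowed v.

iv, bVI, v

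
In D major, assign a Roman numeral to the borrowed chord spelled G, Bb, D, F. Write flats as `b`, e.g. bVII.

iv7

The root G is the diatonic 4th degree of D major; the borrowing shows in the chord quality. G–Bb–D–F is a minor-seventh chord — the form found in D minor, not the diatonic IV (G). Borrowed into D major it is written iv7.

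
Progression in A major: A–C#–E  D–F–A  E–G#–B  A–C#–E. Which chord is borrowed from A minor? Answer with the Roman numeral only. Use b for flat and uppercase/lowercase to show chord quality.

In A major the diatonic chords are A, Bm, C#m, D, E, F#m, G#dim. A–C#–E = A and E–G#–B = E are both diatonic. But D–F–A is foreign: the diatonic IV on degree 4 is D, whereas Dm comes from A minor. It is labeled iv.

iv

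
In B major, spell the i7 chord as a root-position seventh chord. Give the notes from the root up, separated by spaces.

B D F# A

The root, B, is scale degree 1 — the same note in B major and B minor; only the chord quality changes. Stacking thirds in B minor on B gives B–D–F#–A.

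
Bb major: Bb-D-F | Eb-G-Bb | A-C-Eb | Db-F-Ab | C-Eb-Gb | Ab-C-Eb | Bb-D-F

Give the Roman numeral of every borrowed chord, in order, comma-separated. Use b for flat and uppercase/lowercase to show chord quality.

bIII, ii°, bVII

In Bb major the diatonic chords are Bb, Cm, Dm, Eb, F, Gm, Adim. Bb–D–F = Bb, Eb–G–Bb = Eb and A–C–Eb = Adim are all diatonic. Db–F–Ab is not: scale degree 3 in Bb major carries Dm (iii). In Bb minor the chord on that degree is Db, so here it functions as bIII, borrowed from the parallel minor. C–Eb–Gb is not: scale degree 2 in Bb major carries Cm (ii). In Bb minor the chord on that degree is Cdim, so here it functions as ii°, borrowed from the parallel minor. Ab–C–Eb is not: scale degree 7 in Bb major carries Adim (vii°). In Bb minor the chord on that degree is Ab, so here it functions as bVII, borrowed from the parallel minor.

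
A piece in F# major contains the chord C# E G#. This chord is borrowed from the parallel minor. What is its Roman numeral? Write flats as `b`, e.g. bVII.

v

The root C# is the diatonic 5th degree of F# major; the borrowing shows in the chord quality. The diatonic chord on degree 5 would be C# (V), but C#–E–G# is the minor chord from F# minor. As a borrowed chord it is labeled v.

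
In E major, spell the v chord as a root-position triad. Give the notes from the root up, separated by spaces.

The root, B, is scale degree 5 — the same note in E major and E minor; only the chord quality changes. Stacking thirds in E minor on B gives B–D–F#.

B D F#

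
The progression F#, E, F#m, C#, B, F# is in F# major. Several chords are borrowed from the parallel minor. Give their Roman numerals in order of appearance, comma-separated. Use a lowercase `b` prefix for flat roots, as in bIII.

bVII, i

The diatonic triads in F# major are F#, G#m, A#m, B, C#, D#m, E#dim. Of the given chords, F#, C# and B are diatonic. E (E–G#–B) is not: scale degree 7 in F# major carries E#dim (vii°). In F# minor the chord on that degree is E, so here it functions as bVII, borrowed from the parallel minor. F#m (F#–A–C#) is not: scale degree 1 in F# major carries F# (I). In F# minor the chord on that degree is F#m, so here it functions as i, borrowed from the parallel minor.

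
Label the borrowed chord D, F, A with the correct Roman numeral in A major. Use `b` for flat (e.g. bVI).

The root D is the diatonic 4th degree of A major; the borrowing shows in the chord quality. Diatonically A major has D (IV) on that degree; D–F–A is instead the minor chord native to A minor, so it takes the label iv.

iv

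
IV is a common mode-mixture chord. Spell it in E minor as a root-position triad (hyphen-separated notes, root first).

The root, A, is scale degree 4 — the same note in E minor and E major; only the chord quality changes. Building the major chord from the parallel major on A: A–C#–E.

A-C#-E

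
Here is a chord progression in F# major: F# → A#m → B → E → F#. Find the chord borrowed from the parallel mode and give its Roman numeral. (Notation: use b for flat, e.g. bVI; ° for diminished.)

bVII

F# major has the diatonic set F#, G#m, A#m, B, C#, D#m, E#dim. Of the given chords, F#, A#m and B are diatonic. E (E–G#–B) doesn't fit — on degree 7 F# major would have E#dim (vii°). E is the degree-7 chord of F# minor, so it is the borrowed bVII.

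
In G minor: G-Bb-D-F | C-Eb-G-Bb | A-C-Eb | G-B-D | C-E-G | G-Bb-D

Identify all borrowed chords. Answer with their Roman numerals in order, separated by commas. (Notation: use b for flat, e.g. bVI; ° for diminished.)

I, IV

In G minor (with V from harmonic minor) the diatonic chords are Gm, Adim, Bb, Cm, D, Eb, F. G–Bb–D–F = Gm7, C–Eb–G–Bb = Cm7, A–C–Eb = Adim and G–Bb–D = Gm are all diatonic. But G–B–D is foreign: the diatonic i on degree 1 is Gm, whereas G comes from G major. It is labeled I. C–E–G is not: scale degree 4 in G minor carries Cm (iv). In G major the chord on that degree is C, so here it functions as IV, borrowed from the parallel major.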